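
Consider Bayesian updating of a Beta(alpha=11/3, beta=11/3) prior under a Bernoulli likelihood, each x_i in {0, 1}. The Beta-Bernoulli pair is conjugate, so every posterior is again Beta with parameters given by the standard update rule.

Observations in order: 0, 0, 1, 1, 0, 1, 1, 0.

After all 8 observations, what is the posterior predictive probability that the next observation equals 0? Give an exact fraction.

obs 1: x=0 → posterior Beta(11/3, 14/3)
obs 2: x=0 → posterior Beta(11/3, 17/3)
obs 3: x=1 → posterior Beta(14/3, 17/3)
obs 4: x=1 → posterior Beta(17/3, 17/3)
obs 5: x=0 → posterior Beta(17/3, 20/3)
obs 6: x=1 → posterior Beta(20/3, 20/3)
obs 7: x=1 → posterior Beta(23/3, 20/3)
obs 8: x=0 → posterior Beta(23/3, 23/3)

1/2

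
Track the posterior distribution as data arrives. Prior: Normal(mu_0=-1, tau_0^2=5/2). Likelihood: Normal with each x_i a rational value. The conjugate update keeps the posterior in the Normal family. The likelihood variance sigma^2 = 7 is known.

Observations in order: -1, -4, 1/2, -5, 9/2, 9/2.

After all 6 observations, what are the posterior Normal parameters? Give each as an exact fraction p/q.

mu_0=-3/8, tau_0^2=35/44

obs 1: x=-1 → posterior Normal(-1, 35/19)
obs 2: x=-4 → posterior Normal(-13/8, 35/24)
obs 3: x=1/2 → posterior Normal(-73/58, 35/29)
obs 4: x=-5 → posterior Normal(-123/68, 35/34)
obs 5: x=9/2 → posterior Normal(-1, 35/39)
obs 6: x=9/2 → posterior Normal(-3/8, 35/44)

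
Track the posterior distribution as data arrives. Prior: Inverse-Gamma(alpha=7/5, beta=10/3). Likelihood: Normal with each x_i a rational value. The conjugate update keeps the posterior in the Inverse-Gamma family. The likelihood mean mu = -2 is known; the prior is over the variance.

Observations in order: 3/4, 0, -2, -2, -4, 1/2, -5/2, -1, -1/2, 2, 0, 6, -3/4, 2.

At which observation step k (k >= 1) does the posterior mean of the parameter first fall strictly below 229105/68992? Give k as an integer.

obs 1: x=3/4 → posterior Inverse-Gamma(19/10, 683/96)
obs 2: x=0 → posterior Inverse-Gamma(12/5, 875/96)
obs 3: x=-2 → posterior Inverse-Gamma(29/10, 875/96)
obs 4: x=-2 → posterior Inverse-Gamma(17/5, 875/96)
obs 5: x=-4 → posterior Inverse-Gamma(39/10, 1067/96)
obs 6: x=1/2 → posterior Inverse-Gamma(22/5, 1367/96)
obs 7: x=-5/2 → posterior Inverse-Gamma(49/10, 1379/96)
obs 8: x=-1 → posterior Inverse-Gamma(27/5, 1427/96)
obs 9: x=-1/2 → posterior Inverse-Gamma(59/10, 1535/96)
obs 10: x=2 → posterior Inverse-Gamma(32/5, 2303/96)
obs 11: x=0 → posterior Inverse-Gamma(69/10, 2495/96)
obs 12: x=6 → posterior Inverse-Gamma(37/5, 5567/96)
obs 13: x=-3/4 → posterior Inverse-Gamma(79/10, 2821/48)
obs 14: x=2 → posterior Inverse-Gamma(42/5, 3205/48)

k = 9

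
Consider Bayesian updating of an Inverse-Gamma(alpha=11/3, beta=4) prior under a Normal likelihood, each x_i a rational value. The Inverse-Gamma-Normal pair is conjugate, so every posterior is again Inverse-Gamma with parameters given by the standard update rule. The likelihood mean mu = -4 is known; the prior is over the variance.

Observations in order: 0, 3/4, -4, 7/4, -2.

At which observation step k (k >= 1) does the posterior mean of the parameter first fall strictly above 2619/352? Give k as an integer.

obs 1: x=0 → posterior Inverse-Gamma(25/6, 12)
obs 2: x=3/4 → posterior Inverse-Gamma(14/3, 745/32)
obs 3: x=-4 → posterior Inverse-Gamma(31/6, 745/32)
obs 4: x=7/4 → posterior Inverse-Gamma(17/3, 637/16)
obs 5: x=-2 → posterior Inverse-Gamma(37/6, 669/16)

k = 4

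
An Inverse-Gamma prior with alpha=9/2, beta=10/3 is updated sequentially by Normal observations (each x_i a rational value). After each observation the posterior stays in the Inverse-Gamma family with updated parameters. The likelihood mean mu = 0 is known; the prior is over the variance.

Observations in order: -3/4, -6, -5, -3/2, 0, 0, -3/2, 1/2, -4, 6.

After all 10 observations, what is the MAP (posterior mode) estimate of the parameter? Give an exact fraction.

857/144

obs 1: x=-3/4 → posterior Inverse-Gamma(5, 347/96)
obs 2: x=-6 → posterior Inverse-Gamma(11/2, 2075/96)
obs 3: x=-5 → posterior Inverse-Gamma(6, 3275/96)
obs 4: x=-3/2 → posterior Inverse-Gamma(13/2, 3383/96)
obs 5: x=0 → posterior Inverse-Gamma(7, 3383/96)
obs 6: x=0 → posterior Inverse-Gamma(15/2, 3383/96)
obs 7: x=-3/2 → posterior Inverse-Gamma(8, 3491/96)
obs 8: x=1/2 → posterior Inverse-Gamma(17/2, 3503/96)
obs 9: x=-4 → posterior Inverse-Gamma(9, 4271/96)
obs 10: x=6 → posterior Inverse-Gamma(19/2, 5999/96)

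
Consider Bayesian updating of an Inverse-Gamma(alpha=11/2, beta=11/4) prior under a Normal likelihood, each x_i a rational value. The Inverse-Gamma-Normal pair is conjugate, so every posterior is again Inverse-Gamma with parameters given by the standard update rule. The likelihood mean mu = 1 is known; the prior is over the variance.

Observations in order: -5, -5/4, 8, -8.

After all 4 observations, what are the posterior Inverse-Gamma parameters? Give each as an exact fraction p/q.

obs 1: x=-5 → posterior Inverse-Gamma(6, 83/4)
obs 2: x=-5/4 → posterior Inverse-Gamma(13/2, 745/32)
obs 3: x=8 → posterior Inverse-Gamma(7, 1529/32)
obs 4: x=-8 → posterior Inverse-Gamma(15/2, 2825/32)

alpha=15/2, beta=2825/32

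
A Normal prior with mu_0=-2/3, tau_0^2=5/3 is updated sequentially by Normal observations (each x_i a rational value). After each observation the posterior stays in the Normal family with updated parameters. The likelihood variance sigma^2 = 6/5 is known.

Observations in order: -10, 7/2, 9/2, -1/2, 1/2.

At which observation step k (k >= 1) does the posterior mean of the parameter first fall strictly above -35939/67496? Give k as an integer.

k = 5

obs 1: x=-10 → posterior Normal(-262/43, 30/43)
obs 2: x=7/2 → posterior Normal(-349/136, 15/34)
obs 3: x=9/2 → posterior Normal(-2/3, 10/31)
obs 4: x=-1/2 → posterior Normal(-149/236, 15/59)
obs 5: x=1/2 → posterior Normal(-62/143, 30/143)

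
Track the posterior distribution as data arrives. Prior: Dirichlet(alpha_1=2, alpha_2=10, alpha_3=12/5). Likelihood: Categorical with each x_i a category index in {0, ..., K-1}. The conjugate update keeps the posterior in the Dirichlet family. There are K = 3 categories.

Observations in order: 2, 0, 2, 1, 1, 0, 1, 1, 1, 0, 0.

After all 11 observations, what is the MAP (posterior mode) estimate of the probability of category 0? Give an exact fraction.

25/112

obs 1: x=2 → posterior Dirichlet(2, 10, 17/5)
obs 2: x=0 → posterior Dirichlet(3, 10, 17/5)
obs 3: x=2 → posterior Dirichlet(3, 10, 22/5)
obs 4: x=1 → posterior Dirichlet(3, 11, 22/5)
obs 5: x=1 → posterior Dirichlet(3, 12, 22/5)
obs 6: x=0 → posterior Dirichlet(4, 12, 22/5)
obs 7: x=1 → posterior Dirichlet(4, 13, 22/5)
obs 8: x=1 → posterior Dirichlet(4, 14, 22/5)
obs 9: x=1 → posterior Dirichlet(4, 15, 22/5)
obs 10: x=0 → posterior Dirichlet(5, 15, 22/5)
obs 11: x=0 → posterior Dirichlet(6, 15, 22/5)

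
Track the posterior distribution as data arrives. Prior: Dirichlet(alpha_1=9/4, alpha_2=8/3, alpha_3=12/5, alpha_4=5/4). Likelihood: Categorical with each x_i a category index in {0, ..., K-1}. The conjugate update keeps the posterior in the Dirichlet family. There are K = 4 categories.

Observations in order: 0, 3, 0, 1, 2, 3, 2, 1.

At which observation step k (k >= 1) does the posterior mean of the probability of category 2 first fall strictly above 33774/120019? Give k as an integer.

obs 1: x=0 → posterior Dirichlet(13/4, 8/3, 12/5, 5/4)
obs 2: x=3 → posterior Dirichlet(13/4, 8/3, 12/5, 9/4)
obs 3: x=0 → posterior Dirichlet(17/4, 8/3, 12/5, 9/4)
obs 4: x=1 → posterior Dirichlet(17/4, 11/3, 12/5, 9/4)
obs 5: x=2 → posterior Dirichlet(17/4, 11/3, 17/5, 9/4)
obs 6: x=3 → posterior Dirichlet(17/4, 11/3, 17/5, 13/4)
obs 7: x=2 → posterior Dirichlet(17/4, 11/3, 22/5, 13/4)
obs 8: x=1 → posterior Dirichlet(17/4, 14/3, 22/5, 13/4)

k = 7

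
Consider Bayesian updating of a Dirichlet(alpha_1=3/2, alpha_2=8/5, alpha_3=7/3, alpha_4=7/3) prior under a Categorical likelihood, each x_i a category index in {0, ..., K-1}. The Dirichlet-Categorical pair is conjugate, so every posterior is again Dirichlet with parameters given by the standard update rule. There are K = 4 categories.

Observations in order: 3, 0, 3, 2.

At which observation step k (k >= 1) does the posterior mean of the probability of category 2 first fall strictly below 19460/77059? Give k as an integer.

obs 1: x=3 → posterior Dirichlet(3/2, 8/5, 7/3, 10/3)
obs 2: x=0 → posterior Dirichlet(5/2, 8/5, 7/3, 10/3)
obs 3: x=3 → posterior Dirichlet(5/2, 8/5, 7/3, 13/3)
obs 4: x=2 → posterior Dirichlet(5/2, 8/5, 10/3, 13/3)

k = 2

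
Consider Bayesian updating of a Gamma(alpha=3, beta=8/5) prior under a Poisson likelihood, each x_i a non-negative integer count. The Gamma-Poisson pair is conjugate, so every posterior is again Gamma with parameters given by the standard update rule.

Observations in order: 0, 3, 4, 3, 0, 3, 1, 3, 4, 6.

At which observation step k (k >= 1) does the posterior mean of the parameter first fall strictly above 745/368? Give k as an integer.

k = 3

obs 1: x=0 → posterior Gamma(3, 13/5)
obs 2: x=3 → posterior Gamma(6, 18/5)
obs 3: x=4 → posterior Gamma(10, 23/5)
obs 4: x=3 → posterior Gamma(13, 28/5)
obs 5: x=0 → posterior Gamma(13, 33/5)
obs 6: x=3 → posterior Gamma(16, 38/5)
obs 7: x=1 → posterior Gamma(17, 43/5)
obs 8: x=3 → posterior Gamma(20, 48/5)
obs 9: x=4 → posterior Gamma(24, 53/5)
obs 10: x=6 → posterior Gamma(30, 58/5)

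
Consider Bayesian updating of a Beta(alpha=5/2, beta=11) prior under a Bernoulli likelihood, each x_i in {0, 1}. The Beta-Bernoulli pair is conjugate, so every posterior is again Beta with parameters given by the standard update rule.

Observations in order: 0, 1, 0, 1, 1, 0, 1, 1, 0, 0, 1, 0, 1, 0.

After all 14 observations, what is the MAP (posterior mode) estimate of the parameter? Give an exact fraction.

1/3

obs 1: x=0 → posterior Beta(5/2, 12)
obs 2: x=1 → posterior Beta(7/2, 12)
obs 3: x=0 → posterior Beta(7/2, 13)
obs 4: x=1 → posterior Beta(9/2, 13)
obs 5: x=1 → posterior Beta(11/2, 13)
obs 6: x=0 → posterior Beta(11/2, 14)
obs 7: x=1 → posterior Beta(13/2, 14)
obs 8: x=1 → posterior Beta(15/2, 14)
obs 9: x=0 → posterior Beta(15/2, 15)
obs 10: x=0 → posterior Beta(15/2, 16)
obs 11: x=1 → posterior Beta(17/2, 16)
obs 12: x=0 → posterior Beta(17/2, 17)
obs 13: x=1 → posterior Beta(19/2, 17)
obs 14: x=0 → posterior Beta(19/2, 18)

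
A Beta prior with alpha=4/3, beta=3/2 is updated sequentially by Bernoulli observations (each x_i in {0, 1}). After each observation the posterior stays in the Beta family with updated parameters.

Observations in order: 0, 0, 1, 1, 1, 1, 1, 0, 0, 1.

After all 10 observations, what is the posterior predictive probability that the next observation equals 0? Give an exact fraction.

obs 1: x=0 → posterior Beta(4/3, 5/2)
obs 2: x=0 → posterior Beta(4/3, 7/2)
obs 3: x=1 → posterior Beta(7/3, 7/2)
obs 4: x=1 → posterior Beta(10/3, 7/2)
obs 5: x=1 → posterior Beta(13/3, 7/2)
obs 6: x=1 → posterior Beta(16/3, 7/2)
obs 7: x=1 → posterior Beta(19/3, 7/2)
obs 8: x=0 → posterior Beta(19/3, 9/2)
obs 9: x=0 → posterior Beta(19/3, 11/2)
obs 10: x=1 → posterior Beta(22/3, 11/2)

3/7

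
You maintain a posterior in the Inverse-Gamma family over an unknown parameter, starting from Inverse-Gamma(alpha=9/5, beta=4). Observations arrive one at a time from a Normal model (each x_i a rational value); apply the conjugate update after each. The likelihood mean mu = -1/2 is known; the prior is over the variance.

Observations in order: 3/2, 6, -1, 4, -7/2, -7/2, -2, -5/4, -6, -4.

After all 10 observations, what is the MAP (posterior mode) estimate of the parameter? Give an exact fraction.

11045/1248

obs 1: x=3/2 → posterior Inverse-Gamma(23/10, 6)
obs 2: x=6 → posterior Inverse-Gamma(14/5, 217/8)
obs 3: x=-1 → posterior Inverse-Gamma(33/10, 109/4)
obs 4: x=4 → posterior Inverse-Gamma(19/5, 299/8)
obs 5: x=-7/2 → posterior Inverse-Gamma(43/10, 335/8)
obs 6: x=-7/2 → posterior Inverse-Gamma(24/5, 371/8)
obs 7: x=-2 → posterior Inverse-Gamma(53/10, 95/2)
obs 8: x=-5/4 → posterior Inverse-Gamma(29/5, 1529/32)
obs 9: x=-6 → posterior Inverse-Gamma(63/10, 2013/32)
obs 10: x=-4 → posterior Inverse-Gamma(34/5, 2209/32)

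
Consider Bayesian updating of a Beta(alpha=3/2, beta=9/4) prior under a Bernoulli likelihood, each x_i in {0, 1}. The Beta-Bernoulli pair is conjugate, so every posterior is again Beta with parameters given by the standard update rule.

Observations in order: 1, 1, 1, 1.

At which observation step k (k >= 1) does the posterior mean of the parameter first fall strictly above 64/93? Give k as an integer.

obs 1: x=1 → posterior Beta(5/2, 9/4)
obs 2: x=1 → posterior Beta(7/2, 9/4)
obs 3: x=1 → posterior Beta(9/2, 9/4)
obs 4: x=1 → posterior Beta(11/2, 9/4)

k = 4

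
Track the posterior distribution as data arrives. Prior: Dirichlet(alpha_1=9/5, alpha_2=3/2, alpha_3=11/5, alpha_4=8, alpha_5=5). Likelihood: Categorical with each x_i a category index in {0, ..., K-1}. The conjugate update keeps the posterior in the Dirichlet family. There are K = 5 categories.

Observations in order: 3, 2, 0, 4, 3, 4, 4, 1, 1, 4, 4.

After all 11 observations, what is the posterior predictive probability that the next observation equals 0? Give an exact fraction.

obs 1: x=3 → posterior Dirichlet(9/5, 3/2, 11/5, 9, 5)
obs 2: x=2 → posterior Dirichlet(9/5, 3/2, 16/5, 9, 5)
obs 3: x=0 → posterior Dirichlet(14/5, 3/2, 16/5, 9, 5)
obs 4: x=4 → posterior Dirichlet(14/5, 3/2, 16/5, 9, 6)
obs 5: x=3 → posterior Dirichlet(14/5, 3/2, 16/5, 10, 6)
obs 6: x=4 → posterior Dirichlet(14/5, 3/2, 16/5, 10, 7)
obs 7: x=4 → posterior Dirichlet(14/5, 3/2, 16/5, 10, 8)
obs 8: x=1 → posterior Dirichlet(14/5, 5/2, 16/5, 10, 8)
obs 9: x=1 → posterior Dirichlet(14/5, 7/2, 16/5, 10, 8)
obs 10: x=4 → posterior Dirichlet(14/5, 7/2, 16/5, 10, 9)
obs 11: x=4 → posterior Dirichlet(14/5, 7/2, 16/5, 10, 10)

28/295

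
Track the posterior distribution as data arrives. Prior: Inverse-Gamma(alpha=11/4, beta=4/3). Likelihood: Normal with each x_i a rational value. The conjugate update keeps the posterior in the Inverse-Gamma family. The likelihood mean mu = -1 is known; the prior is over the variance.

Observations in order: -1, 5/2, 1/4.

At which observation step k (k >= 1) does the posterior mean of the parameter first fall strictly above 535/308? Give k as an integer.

k = 2

obs 1: x=-1 → posterior Inverse-Gamma(13/4, 4/3)
obs 2: x=5/2 → posterior Inverse-Gamma(15/4, 179/24)
obs 3: x=1/4 → posterior Inverse-Gamma(17/4, 791/96)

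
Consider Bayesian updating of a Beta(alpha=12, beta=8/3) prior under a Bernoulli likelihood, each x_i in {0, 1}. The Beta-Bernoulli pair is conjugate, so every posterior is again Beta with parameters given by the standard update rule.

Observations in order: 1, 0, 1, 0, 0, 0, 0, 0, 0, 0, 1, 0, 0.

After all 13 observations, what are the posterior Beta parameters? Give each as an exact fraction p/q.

alpha=15, beta=38/3

obs 1: x=1 → posterior Beta(13, 8/3)
obs 2: x=0 → posterior Beta(13, 11/3)
obs 3: x=1 → posterior Beta(14, 11/3)
obs 4: x=0 → posterior Beta(14, 14/3)
obs 5: x=0 → posterior Beta(14, 17/3)
obs 6: x=0 → posterior Beta(14, 20/3)
obs 7: x=0 → posterior Beta(14, 23/3)
obs 8: x=0 → posterior Beta(14, 26/3)
obs 9: x=0 → posterior Beta(14, 29/3)
obs 10: x=0 → posterior Beta(14, 32/3)
obs 11: x=1 → posterior Beta(15, 32/3)
obs 12: x=0 → posterior Beta(15, 35/3)
obs 13: x=0 → posterior Beta(15, 38/3)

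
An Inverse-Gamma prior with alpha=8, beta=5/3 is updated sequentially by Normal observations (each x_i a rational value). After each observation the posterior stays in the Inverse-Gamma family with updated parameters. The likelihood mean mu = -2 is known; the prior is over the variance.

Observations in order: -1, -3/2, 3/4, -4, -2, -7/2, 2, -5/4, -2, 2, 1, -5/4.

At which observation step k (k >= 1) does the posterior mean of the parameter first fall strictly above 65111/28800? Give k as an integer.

k = 11

obs 1: x=-1 → posterior Inverse-Gamma(17/2, 13/6)
obs 2: x=-3/2 → posterior Inverse-Gamma(9, 55/24)
obs 3: x=3/4 → posterior Inverse-Gamma(19/2, 583/96)
obs 4: x=-4 → posterior Inverse-Gamma(10, 775/96)
obs 5: x=-2 → posterior Inverse-Gamma(21/2, 775/96)
obs 6: x=-7/2 → posterior Inverse-Gamma(11, 883/96)
obs 7: x=2 → posterior Inverse-Gamma(23/2, 1651/96)
obs 8: x=-5/4 → posterior Inverse-Gamma(12, 839/48)
obs 9: x=-2 → posterior Inverse-Gamma(25/2, 839/48)
obs 10: x=2 → posterior Inverse-Gamma(13, 1223/48)
obs 11: x=1 → posterior Inverse-Gamma(27/2, 1439/48)
obs 12: x=-5/4 → posterior Inverse-Gamma(14, 2905/96)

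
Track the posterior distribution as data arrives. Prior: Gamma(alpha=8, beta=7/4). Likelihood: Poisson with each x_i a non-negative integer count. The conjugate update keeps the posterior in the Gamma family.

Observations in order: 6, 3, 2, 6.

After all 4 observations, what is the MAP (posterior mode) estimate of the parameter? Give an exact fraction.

obs 1: x=6 → posterior Gamma(14, 11/4)
obs 2: x=3 → posterior Gamma(17, 15/4)
obs 3: x=2 → posterior Gamma(19, 19/4)
obs 4: x=6 → posterior Gamma(25, 23/4)

96/23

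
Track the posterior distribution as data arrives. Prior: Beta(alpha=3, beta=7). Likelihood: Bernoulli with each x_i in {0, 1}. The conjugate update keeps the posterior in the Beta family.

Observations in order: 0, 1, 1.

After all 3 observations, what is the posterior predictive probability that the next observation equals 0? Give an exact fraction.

8/13

obs 1: x=0 → posterior Beta(3, 8)
obs 2: x=1 → posterior Beta(4, 8)
obs 3: x=1 → posterior Beta(5, 8)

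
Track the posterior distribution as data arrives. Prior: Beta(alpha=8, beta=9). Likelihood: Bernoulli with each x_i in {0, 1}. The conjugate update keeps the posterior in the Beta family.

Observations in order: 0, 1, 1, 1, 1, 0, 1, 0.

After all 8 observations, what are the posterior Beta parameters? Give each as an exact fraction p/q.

alpha=13, beta=12

obs 1: x=0 → posterior Beta(8, 10)
obs 2: x=1 → posterior Beta(9, 10)
obs 3: x=1 → posterior Beta(10, 10)
obs 4: x=1 → posterior Beta(11, 10)
obs 5: x=1 → posterior Beta(12, 10)
obs 6: x=0 → posterior Beta(12, 11)
obs 7: x=1 → posterior Beta(13, 11)
obs 8: x=0 → posterior Beta(13, 12)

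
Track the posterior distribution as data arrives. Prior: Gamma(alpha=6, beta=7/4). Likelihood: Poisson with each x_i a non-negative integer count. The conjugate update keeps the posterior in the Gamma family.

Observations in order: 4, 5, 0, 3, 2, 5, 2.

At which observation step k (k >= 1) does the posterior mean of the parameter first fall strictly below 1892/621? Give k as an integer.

obs 1: x=4 → posterior Gamma(10, 11/4)
obs 2: x=5 → posterior Gamma(15, 15/4)
obs 3: x=0 → posterior Gamma(15, 19/4)
obs 4: x=3 → posterior Gamma(18, 23/4)
obs 5: x=2 → posterior Gamma(20, 27/4)
obs 6: x=5 → posterior Gamma(25, 31/4)
obs 7: x=2 → posterior Gamma(27, 35/4)

k = 5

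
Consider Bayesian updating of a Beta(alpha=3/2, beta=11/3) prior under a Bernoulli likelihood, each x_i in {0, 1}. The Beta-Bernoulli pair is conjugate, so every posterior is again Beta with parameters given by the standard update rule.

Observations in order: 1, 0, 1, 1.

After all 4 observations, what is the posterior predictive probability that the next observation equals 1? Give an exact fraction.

27/55

obs 1: x=1 → posterior Beta(5/2, 11/3)
obs 2: x=0 → posterior Beta(5/2, 14/3)
obs 3: x=1 → posterior Beta(7/2, 14/3)
obs 4: x=1 → posterior Beta(9/2, 14/3)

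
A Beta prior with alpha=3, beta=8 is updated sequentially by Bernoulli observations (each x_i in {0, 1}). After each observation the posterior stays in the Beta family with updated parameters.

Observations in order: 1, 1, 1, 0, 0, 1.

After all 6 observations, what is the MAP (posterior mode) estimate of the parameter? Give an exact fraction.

obs 1: x=1 → posterior Beta(4, 8)
obs 2: x=1 → posterior Beta(5, 8)
obs 3: x=1 → posterior Beta(6, 8)
obs 4: x=0 → posterior Beta(6, 9)
obs 5: x=0 → posterior Beta(6, 10)
obs 6: x=1 → posterior Beta(7, 10)

2/5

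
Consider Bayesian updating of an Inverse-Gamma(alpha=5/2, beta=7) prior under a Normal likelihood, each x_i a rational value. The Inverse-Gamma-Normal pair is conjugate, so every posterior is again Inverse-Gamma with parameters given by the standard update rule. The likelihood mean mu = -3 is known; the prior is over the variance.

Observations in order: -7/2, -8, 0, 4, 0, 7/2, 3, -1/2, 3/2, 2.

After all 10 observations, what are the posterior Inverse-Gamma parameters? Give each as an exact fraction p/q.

alpha=15/2, beta=118

obs 1: x=-7/2 → posterior Inverse-Gamma(3, 57/8)
obs 2: x=-8 → posterior Inverse-Gamma(7/2, 157/8)
obs 3: x=0 → posterior Inverse-Gamma(4, 193/8)
obs 4: x=4 → posterior Inverse-Gamma(9/2, 389/8)
obs 5: x=0 → posterior Inverse-Gamma(5, 425/8)
obs 6: x=7/2 → posterior Inverse-Gamma(11/2, 297/4)
obs 7: x=3 → posterior Inverse-Gamma(6, 369/4)
obs 8: x=-1/2 → posterior Inverse-Gamma(13/2, 763/8)
obs 9: x=3/2 → posterior Inverse-Gamma(7, 211/2)
obs 10: x=2 → posterior Inverse-Gamma(15/2, 118)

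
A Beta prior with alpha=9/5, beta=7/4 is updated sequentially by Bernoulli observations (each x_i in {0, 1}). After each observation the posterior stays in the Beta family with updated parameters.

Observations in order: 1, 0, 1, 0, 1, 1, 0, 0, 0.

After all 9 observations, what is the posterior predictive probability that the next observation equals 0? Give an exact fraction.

135/251

obs 1: x=1 → posterior Beta(14/5, 7/4)
obs 2: x=0 → posterior Beta(14/5, 11/4)
obs 3: x=1 → posterior Beta(19/5, 11/4)
obs 4: x=0 → posterior Beta(19/5, 15/4)
obs 5: x=1 → posterior Beta(24/5, 15/4)
obs 6: x=1 → posterior Beta(29/5, 15/4)
obs 7: x=0 → posterior Beta(29/5, 19/4)
obs 8: x=0 → posterior Beta(29/5, 23/4)
obs 9: x=0 → posterior Beta(29/5, 27/4)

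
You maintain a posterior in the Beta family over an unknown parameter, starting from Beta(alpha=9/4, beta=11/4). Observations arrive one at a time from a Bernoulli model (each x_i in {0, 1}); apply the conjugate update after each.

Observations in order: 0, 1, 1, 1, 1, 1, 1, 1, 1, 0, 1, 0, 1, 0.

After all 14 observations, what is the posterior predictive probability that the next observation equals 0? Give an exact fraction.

27/76

obs 1: x=0 → posterior Beta(9/4, 15/4)
obs 2: x=1 → posterior Beta(13/4, 15/4)
obs 3: x=1 → posterior Beta(17/4, 15/4)
obs 4: x=1 → posterior Beta(21/4, 15/4)
obs 5: x=1 → posterior Beta(25/4, 15/4)
obs 6: x=1 → posterior Beta(29/4, 15/4)
obs 7: x=1 → posterior Beta(33/4, 15/4)
obs 8: x=1 → posterior Beta(37/4, 15/4)
obs 9: x=1 → posterior Beta(41/4, 15/4)
obs 10: x=0 → posterior Beta(41/4, 19/4)
obs 11: x=1 → posterior Beta(45/4, 19/4)
obs 12: x=0 → posterior Beta(45/4, 23/4)
obs 13: x=1 → posterior Beta(49/4, 23/4)
obs 14: x=0 → posterior Beta(49/4, 27/4)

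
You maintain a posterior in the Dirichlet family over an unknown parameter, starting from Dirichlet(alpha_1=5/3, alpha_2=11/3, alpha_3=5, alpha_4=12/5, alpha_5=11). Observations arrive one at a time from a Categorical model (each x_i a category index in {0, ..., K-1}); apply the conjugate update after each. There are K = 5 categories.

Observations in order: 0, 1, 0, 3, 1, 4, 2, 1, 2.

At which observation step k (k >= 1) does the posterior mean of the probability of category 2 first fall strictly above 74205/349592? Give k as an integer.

k = 9

obs 1: x=0 → posterior Dirichlet(8/3, 11/3, 5, 12/5, 11)
obs 2: x=1 → posterior Dirichlet(8/3, 14/3, 5, 12/5, 11)
obs 3: x=0 → posterior Dirichlet(11/3, 14/3, 5, 12/5, 11)
obs 4: x=3 → posterior Dirichlet(11/3, 14/3, 5, 17/5, 11)
obs 5: x=1 → posterior Dirichlet(11/3, 17/3, 5, 17/5, 11)
obs 6: x=4 → posterior Dirichlet(11/3, 17/3, 5, 17/5, 12)
obs 7: x=2 → posterior Dirichlet(11/3, 17/3, 6, 17/5, 12)
obs 8: x=1 → posterior Dirichlet(11/3, 20/3, 6, 17/5, 12)
obs 9: x=2 → posterior Dirichlet(11/3, 20/3, 7, 17/5, 12)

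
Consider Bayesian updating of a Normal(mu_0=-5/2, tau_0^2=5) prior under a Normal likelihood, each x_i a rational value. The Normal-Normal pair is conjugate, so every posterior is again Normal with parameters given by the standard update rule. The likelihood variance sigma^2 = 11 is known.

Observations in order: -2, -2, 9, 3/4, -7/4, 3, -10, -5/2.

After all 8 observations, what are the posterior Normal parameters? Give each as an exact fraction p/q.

mu_0=-55/51, tau_0^2=55/51

obs 1: x=-2 → posterior Normal(-75/32, 55/16)
obs 2: x=-2 → posterior Normal(-95/42, 55/21)
obs 3: x=9 → posterior Normal(-5/52, 55/26)
obs 4: x=3/4 → posterior Normal(5/124, 55/31)
obs 5: x=-7/4 → posterior Normal(-5/24, 55/36)
obs 6: x=3 → posterior Normal(15/82, 55/41)
obs 7: x=-10 → posterior Normal(-85/92, 55/46)
obs 8: x=-5/2 → posterior Normal(-55/51, 55/51)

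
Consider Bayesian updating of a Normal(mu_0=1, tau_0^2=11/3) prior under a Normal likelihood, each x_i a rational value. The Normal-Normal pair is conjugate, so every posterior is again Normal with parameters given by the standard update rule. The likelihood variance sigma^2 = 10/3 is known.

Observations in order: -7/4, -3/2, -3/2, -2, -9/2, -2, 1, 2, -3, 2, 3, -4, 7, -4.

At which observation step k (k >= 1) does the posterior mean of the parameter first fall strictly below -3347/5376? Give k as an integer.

k = 2

obs 1: x=-7/4 → posterior Normal(-37/84, 110/63)
obs 2: x=-3/2 → posterior Normal(-103/128, 55/48)
obs 3: x=-3/2 → posterior Normal(-169/172, 110/129)
obs 4: x=-2 → posterior Normal(-257/216, 55/81)
obs 5: x=-9/2 → posterior Normal(-7/4, 22/39)
obs 6: x=-2 → posterior Normal(-543/304, 55/114)
obs 7: x=1 → posterior Normal(-499/348, 110/261)
obs 8: x=2 → posterior Normal(-411/392, 55/147)
obs 9: x=-3 → posterior Normal(-543/436, 110/327)
obs 10: x=2 → posterior Normal(-91/96, 11/36)
obs 11: x=3 → posterior Normal(-323/524, 110/393)
obs 12: x=-4 → posterior Normal(-499/568, 55/213)
obs 13: x=7 → posterior Normal(-191/612, 110/459)
obs 14: x=-4 → posterior Normal(-367/656, 55/246)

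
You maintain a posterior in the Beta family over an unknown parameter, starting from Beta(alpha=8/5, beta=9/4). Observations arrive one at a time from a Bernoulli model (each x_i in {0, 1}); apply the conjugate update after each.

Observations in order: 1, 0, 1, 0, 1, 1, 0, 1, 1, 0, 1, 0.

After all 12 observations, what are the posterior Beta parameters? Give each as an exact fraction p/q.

obs 1: x=1 → posterior Beta(13/5, 9/4)
obs 2: x=0 → posterior Beta(13/5, 13/4)
obs 3: x=1 → posterior Beta(18/5, 13/4)
obs 4: x=0 → posterior Beta(18/5, 17/4)
obs 5: x=1 → posterior Beta(23/5, 17/4)
obs 6: x=1 → posterior Beta(28/5, 17/4)
obs 7: x=0 → posterior Beta(28/5, 21/4)
obs 8: x=1 → posterior Beta(33/5, 21/4)
obs 9: x=1 → posterior Beta(38/5, 21/4)
obs 10: x=0 → posterior Beta(38/5, 25/4)
obs 11: x=1 → posterior Beta(43/5, 25/4)
obs 12: x=0 → posterior Beta(43/5, 29/4)

alpha=43/5, beta=29/4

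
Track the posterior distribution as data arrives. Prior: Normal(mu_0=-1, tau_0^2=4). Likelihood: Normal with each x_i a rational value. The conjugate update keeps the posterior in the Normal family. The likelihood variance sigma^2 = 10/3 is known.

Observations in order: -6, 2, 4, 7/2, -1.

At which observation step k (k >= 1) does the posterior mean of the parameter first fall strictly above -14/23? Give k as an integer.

obs 1: x=-6 → posterior Normal(-41/11, 20/11)
obs 2: x=2 → posterior Normal(-29/17, 20/17)
obs 3: x=4 → posterior Normal(-5/23, 20/23)
obs 4: x=7/2 → posterior Normal(16/29, 20/29)
obs 5: x=-1 → posterior Normal(2/7, 4/7)

k = 3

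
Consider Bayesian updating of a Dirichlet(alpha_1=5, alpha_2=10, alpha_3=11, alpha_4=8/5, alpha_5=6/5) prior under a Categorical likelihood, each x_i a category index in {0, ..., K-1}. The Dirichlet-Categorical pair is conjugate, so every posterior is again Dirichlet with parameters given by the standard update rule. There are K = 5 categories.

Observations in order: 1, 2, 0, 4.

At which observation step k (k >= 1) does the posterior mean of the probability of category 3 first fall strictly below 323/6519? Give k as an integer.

obs 1: x=1 → posterior Dirichlet(5, 11, 11, 8/5, 6/5)
obs 2: x=2 → posterior Dirichlet(5, 11, 12, 8/5, 6/5)
obs 3: x=0 → posterior Dirichlet(6, 11, 12, 8/5, 6/5)
obs 4: x=4 → posterior Dirichlet(6, 11, 12, 8/5, 11/5)

k = 4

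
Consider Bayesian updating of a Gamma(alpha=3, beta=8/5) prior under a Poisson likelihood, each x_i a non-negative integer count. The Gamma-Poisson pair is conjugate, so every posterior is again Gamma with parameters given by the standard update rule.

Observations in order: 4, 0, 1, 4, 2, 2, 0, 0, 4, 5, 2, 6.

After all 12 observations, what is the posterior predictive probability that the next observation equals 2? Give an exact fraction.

obs 1: x=4 → posterior Gamma(7, 13/5)
obs 2: x=0 → posterior Gamma(7, 18/5)
obs 3: x=1 → posterior Gamma(8, 23/5)
obs 4: x=4 → posterior Gamma(12, 28/5)
obs 5: x=2 → posterior Gamma(14, 33/5)
obs 6: x=2 → posterior Gamma(16, 38/5)
obs 7: x=0 → posterior Gamma(16, 43/5)
obs 8: x=0 → posterior Gamma(16, 48/5)
obs 9: x=4 → posterior Gamma(20, 53/5)
obs 10: x=5 → posterior Gamma(25, 58/5)
obs 11: x=2 → posterior Gamma(27, 63/5)
obs 12: x=6 → posterior Gamma(33, 68/5)

41657863177787541789889380434866815358903201878053880910263091200/164550840223975716663655069866834081172656515609690871995791535257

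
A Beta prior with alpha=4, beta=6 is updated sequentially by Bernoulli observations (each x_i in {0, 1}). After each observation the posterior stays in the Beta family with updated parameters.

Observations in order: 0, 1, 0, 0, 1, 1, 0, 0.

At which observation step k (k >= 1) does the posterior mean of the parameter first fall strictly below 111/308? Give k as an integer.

k = 4

obs 1: x=0 → posterior Beta(4, 7)
obs 2: x=1 → posterior Beta(5, 7)
obs 3: x=0 → posterior Beta(5, 8)
obs 4: x=0 → posterior Beta(5, 9)
obs 5: x=1 → posterior Beta(6, 9)
obs 6: x=1 → posterior Beta(7, 9)
obs 7: x=0 → posterior Beta(7, 10)
obs 8: x=0 → posterior Beta(7, 11)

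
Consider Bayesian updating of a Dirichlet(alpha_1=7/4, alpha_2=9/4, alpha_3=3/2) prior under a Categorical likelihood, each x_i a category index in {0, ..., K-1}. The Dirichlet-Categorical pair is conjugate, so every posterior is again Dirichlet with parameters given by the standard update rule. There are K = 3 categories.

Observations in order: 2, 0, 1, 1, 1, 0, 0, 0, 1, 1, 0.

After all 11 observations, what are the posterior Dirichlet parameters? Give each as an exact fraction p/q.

alpha_1=27/4, alpha_2=29/4, alpha_3=5/2

obs 1: x=2 → posterior Dirichlet(7/4, 9/4, 5/2)
obs 2: x=0 → posterior Dirichlet(11/4, 9/4, 5/2)
obs 3: x=1 → posterior Dirichlet(11/4, 13/4, 5/2)
obs 4: x=1 → posterior Dirichlet(11/4, 17/4, 5/2)
obs 5: x=1 → posterior Dirichlet(11/4, 21/4, 5/2)
obs 6: x=0 → posterior Dirichlet(15/4, 21/4, 5/2)
obs 7: x=0 → posterior Dirichlet(19/4, 21/4, 5/2)
obs 8: x=0 → posterior Dirichlet(23/4, 21/4, 5/2)
obs 9: x=1 → posterior Dirichlet(23/4, 25/4, 5/2)
obs 10: x=1 → posterior Dirichlet(23/4, 29/4, 5/2)
obs 11: x=0 → posterior Dirichlet(27/4, 29/4, 5/2)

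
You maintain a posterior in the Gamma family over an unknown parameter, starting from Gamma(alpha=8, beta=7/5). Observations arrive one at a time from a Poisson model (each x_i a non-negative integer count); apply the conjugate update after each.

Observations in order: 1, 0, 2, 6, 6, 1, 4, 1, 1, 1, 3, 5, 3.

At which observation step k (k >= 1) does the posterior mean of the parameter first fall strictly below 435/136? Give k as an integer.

obs 1: x=1 → posterior Gamma(9, 12/5)
obs 2: x=0 → posterior Gamma(9, 17/5)
obs 3: x=2 → posterior Gamma(11, 22/5)
obs 4: x=6 → posterior Gamma(17, 27/5)
obs 5: x=6 → posterior Gamma(23, 32/5)
obs 6: x=1 → posterior Gamma(24, 37/5)
obs 7: x=4 → posterior Gamma(28, 42/5)
obs 8: x=1 → posterior Gamma(29, 47/5)
obs 9: x=1 → posterior Gamma(30, 52/5)
obs 10: x=1 → posterior Gamma(31, 57/5)
obs 11: x=3 → posterior Gamma(34, 62/5)
obs 12: x=5 → posterior Gamma(39, 67/5)
obs 13: x=3 → posterior Gamma(42, 72/5)

k = 2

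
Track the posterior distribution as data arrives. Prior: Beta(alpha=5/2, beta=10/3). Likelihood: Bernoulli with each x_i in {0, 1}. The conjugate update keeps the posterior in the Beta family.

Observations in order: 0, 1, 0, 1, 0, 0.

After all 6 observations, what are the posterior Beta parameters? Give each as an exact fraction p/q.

obs 1: x=0 → posterior Beta(5/2, 13/3)
obs 2: x=1 → posterior Beta(7/2, 13/3)
obs 3: x=0 → posterior Beta(7/2, 16/3)
obs 4: x=1 → posterior Beta(9/2, 16/3)
obs 5: x=0 → posterior Beta(9/2, 19/3)
obs 6: x=0 → posterior Beta(9/2, 22/3)

alpha=9/2, beta=22/3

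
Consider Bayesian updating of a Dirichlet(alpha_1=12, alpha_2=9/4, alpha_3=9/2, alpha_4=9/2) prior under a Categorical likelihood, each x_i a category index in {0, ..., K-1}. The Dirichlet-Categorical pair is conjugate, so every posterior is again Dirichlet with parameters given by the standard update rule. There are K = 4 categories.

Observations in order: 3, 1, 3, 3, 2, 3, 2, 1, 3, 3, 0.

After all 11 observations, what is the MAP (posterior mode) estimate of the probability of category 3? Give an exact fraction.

38/121

obs 1: x=3 → posterior Dirichlet(12, 9/4, 9/2, 11/2)
obs 2: x=1 → posterior Dirichlet(12, 13/4, 9/2, 11/2)
obs 3: x=3 → posterior Dirichlet(12, 13/4, 9/2, 13/2)
obs 4: x=3 → posterior Dirichlet(12, 13/4, 9/2, 15/2)
obs 5: x=2 → posterior Dirichlet(12, 13/4, 11/2, 15/2)
obs 6: x=3 → posterior Dirichlet(12, 13/4, 11/2, 17/2)
obs 7: x=2 → posterior Dirichlet(12, 13/4, 13/2, 17/2)
obs 8: x=1 → posterior Dirichlet(12, 17/4, 13/2, 17/2)
obs 9: x=3 → posterior Dirichlet(12, 17/4, 13/2, 19/2)
obs 10: x=3 → posterior Dirichlet(12, 17/4, 13/2, 21/2)
obs 11: x=0 → posterior Dirichlet(13, 17/4, 13/2, 21/2)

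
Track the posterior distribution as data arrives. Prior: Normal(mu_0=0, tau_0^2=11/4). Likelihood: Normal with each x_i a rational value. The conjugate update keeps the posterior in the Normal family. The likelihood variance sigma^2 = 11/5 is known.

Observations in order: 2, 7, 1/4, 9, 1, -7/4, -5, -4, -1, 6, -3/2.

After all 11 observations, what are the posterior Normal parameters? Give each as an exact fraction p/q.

obs 1: x=2 → posterior Normal(10/9, 11/9)
obs 2: x=7 → posterior Normal(45/14, 11/14)
obs 3: x=1/4 → posterior Normal(185/76, 11/19)
obs 4: x=9 → posterior Normal(365/96, 11/24)
obs 5: x=1 → posterior Normal(385/116, 11/29)
obs 6: x=-7/4 → posterior Normal(175/68, 11/34)
obs 7: x=-5 → posterior Normal(125/78, 11/39)
obs 8: x=-4 → posterior Normal(85/88, 1/4)
obs 9: x=-1 → posterior Normal(75/98, 11/49)
obs 10: x=6 → posterior Normal(5/4, 11/54)
obs 11: x=-3/2 → posterior Normal(60/59, 11/59)

mu_0=60/59, tau_0^2=11/59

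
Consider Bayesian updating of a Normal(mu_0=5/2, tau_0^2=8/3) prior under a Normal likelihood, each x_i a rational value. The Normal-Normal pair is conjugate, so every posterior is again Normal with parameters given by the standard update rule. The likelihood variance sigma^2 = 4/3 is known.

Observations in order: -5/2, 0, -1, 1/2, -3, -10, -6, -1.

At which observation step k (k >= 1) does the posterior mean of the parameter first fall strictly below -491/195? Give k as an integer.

k = 7

obs 1: x=-5/2 → posterior Normal(-5/6, 8/9)
obs 2: x=0 → posterior Normal(-1/2, 8/15)
obs 3: x=-1 → posterior Normal(-9/14, 8/21)
obs 4: x=1/2 → posterior Normal(-7/18, 8/27)
obs 5: x=-3 → posterior Normal(-19/22, 8/33)
obs 6: x=-10 → posterior Normal(-59/26, 8/39)
obs 7: x=-6 → posterior Normal(-83/30, 8/45)
obs 8: x=-1 → posterior Normal(-87/34, 8/51)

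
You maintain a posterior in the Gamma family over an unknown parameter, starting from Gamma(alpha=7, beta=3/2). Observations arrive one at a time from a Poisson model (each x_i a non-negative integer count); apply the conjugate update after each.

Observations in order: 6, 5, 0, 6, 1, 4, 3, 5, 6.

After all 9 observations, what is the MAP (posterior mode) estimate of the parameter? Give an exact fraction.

4

obs 1: x=6 → posterior Gamma(13, 5/2)
obs 2: x=5 → posterior Gamma(18, 7/2)
obs 3: x=0 → posterior Gamma(18, 9/2)
obs 4: x=6 → posterior Gamma(24, 11/2)
obs 5: x=1 → posterior Gamma(25, 13/2)
obs 6: x=4 → posterior Gamma(29, 15/2)
obs 7: x=3 → posterior Gamma(32, 17/2)
obs 8: x=5 → posterior Gamma(37, 19/2)
obs 9: x=6 → posterior Gamma(43, 21/2)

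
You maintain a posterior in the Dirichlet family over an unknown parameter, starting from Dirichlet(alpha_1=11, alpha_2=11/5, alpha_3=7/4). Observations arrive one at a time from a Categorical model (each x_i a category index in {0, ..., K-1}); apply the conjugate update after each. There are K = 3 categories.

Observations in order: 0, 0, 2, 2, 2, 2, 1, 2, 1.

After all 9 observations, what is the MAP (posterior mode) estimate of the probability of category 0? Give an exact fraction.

obs 1: x=0 → posterior Dirichlet(12, 11/5, 7/4)
obs 2: x=0 → posterior Dirichlet(13, 11/5, 7/4)
obs 3: x=2 → posterior Dirichlet(13, 11/5, 11/4)
obs 4: x=2 → posterior Dirichlet(13, 11/5, 15/4)
obs 5: x=2 → posterior Dirichlet(13, 11/5, 19/4)
obs 6: x=2 → posterior Dirichlet(13, 11/5, 23/4)
obs 7: x=1 → posterior Dirichlet(13, 16/5, 23/4)
obs 8: x=2 → posterior Dirichlet(13, 16/5, 27/4)
obs 9: x=1 → posterior Dirichlet(13, 21/5, 27/4)

240/419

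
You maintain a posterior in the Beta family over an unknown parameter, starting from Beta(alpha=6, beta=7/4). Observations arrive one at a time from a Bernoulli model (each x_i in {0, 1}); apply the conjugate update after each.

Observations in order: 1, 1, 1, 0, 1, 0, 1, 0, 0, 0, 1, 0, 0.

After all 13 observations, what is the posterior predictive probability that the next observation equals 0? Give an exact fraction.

obs 1: x=1 → posterior Beta(7, 7/4)
obs 2: x=1 → posterior Beta(8, 7/4)
obs 3: x=1 → posterior Beta(9, 7/4)
obs 4: x=0 → posterior Beta(9, 11/4)
obs 5: x=1 → posterior Beta(10, 11/4)
obs 6: x=0 → posterior Beta(10, 15/4)
obs 7: x=1 → posterior Beta(11, 15/4)
obs 8: x=0 → posterior Beta(11, 19/4)
obs 9: x=0 → posterior Beta(11, 23/4)
obs 10: x=0 → posterior Beta(11, 27/4)
obs 11: x=1 → posterior Beta(12, 27/4)
obs 12: x=0 → posterior Beta(12, 31/4)
obs 13: x=0 → posterior Beta(12, 35/4)

35/83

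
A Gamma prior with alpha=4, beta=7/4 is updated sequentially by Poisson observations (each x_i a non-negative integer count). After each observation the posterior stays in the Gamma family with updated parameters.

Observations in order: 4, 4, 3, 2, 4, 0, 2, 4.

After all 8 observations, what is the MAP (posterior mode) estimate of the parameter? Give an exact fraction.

obs 1: x=4 → posterior Gamma(8, 11/4)
obs 2: x=4 → posterior Gamma(12, 15/4)
obs 3: x=3 → posterior Gamma(15, 19/4)
obs 4: x=2 → posterior Gamma(17, 23/4)
obs 5: x=4 → posterior Gamma(21, 27/4)
obs 6: x=0 → posterior Gamma(21, 31/4)
obs 7: x=2 → posterior Gamma(23, 35/4)
obs 8: x=4 → posterior Gamma(27, 39/4)

8/3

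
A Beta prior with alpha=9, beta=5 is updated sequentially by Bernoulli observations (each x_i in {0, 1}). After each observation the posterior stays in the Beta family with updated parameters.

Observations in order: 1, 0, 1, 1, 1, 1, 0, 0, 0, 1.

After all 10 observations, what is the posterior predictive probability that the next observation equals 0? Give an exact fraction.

obs 1: x=1 → posterior Beta(10, 5)
obs 2: x=0 → posterior Beta(10, 6)
obs 3: x=1 → posterior Beta(11, 6)
obs 4: x=1 → posterior Beta(12, 6)
obs 5: x=1 → posterior Beta(13, 6)
obs 6: x=1 → posterior Beta(14, 6)
obs 7: x=0 → posterior Beta(14, 7)
obs 8: x=0 → posterior Beta(14, 8)
obs 9: x=0 → posterior Beta(14, 9)
obs 10: x=1 → posterior Beta(15, 9)

3/8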